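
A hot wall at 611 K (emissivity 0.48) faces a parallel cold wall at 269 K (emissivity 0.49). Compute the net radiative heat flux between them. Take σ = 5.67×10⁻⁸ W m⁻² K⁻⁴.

q ≈ 2430 W/m²

For two large parallel gray plates, q = σ(T₁⁴ − T₂⁴) / (1/ε₁ + 1/ε₂ − 1).
1/ε₁ + 1/ε₂ − 1 = 1/0.48 + 1/0.49 − 1 = 3.124.
T₁⁴ − T₂⁴ = 1.39×10^11 − 5.24×10^9 = 1.34×10^11 K⁴.
q = 5.67×10⁻⁸ × 1.34×10^11 / 3.124 = 2430 W/m².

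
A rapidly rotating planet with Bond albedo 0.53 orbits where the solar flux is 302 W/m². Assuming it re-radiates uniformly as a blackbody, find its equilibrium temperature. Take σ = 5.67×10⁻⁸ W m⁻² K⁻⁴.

Power absorbed = (1−a)S·πR²; power emitted = 4πR²σT⁴. Equating and cancelling πR²:
T = ((1−a)S / 4σ)^(1/4) = (142 / (4 × 5.67×10⁻⁸))^(1/4) = (6.26×10^8)^(1/4).
T = 158 K.

T ≈ 158 K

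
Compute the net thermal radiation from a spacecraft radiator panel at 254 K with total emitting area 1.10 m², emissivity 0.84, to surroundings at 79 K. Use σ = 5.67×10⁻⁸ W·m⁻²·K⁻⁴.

Q = εσA(T⁴ − T_s⁴). T⁴ − T_s⁴ = (254)⁴ − (79)⁴ = 4.16×10^9 − 3.90×10^7 = 4.12×10^9 K⁴.
Q = 0.84 × 5.67×10⁻⁸ × 1.10 × 4.12×10^9 = 216 W.

Q ≈ 216 W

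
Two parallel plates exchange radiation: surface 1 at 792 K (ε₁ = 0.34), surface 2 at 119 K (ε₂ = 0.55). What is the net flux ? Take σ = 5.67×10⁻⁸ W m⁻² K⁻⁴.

q ≈ 5930 W/m²

For two large parallel gray plates, q = σ(T₁⁴ − T₂⁴) / (1/ε₁ + 1/ε₂ − 1).
1/ε₁ + 1/ε₂ − 1 = 1/0.34 + 1/0.55 − 1 = 3.759.
T₁⁴ − T₂⁴ = 3.93×10^11 − 2.01×10^8 = 3.93×10^11 K⁴.
q = 5.67×10⁻⁸ × 3.93×10^11 / 3.759 = 5930 W/m².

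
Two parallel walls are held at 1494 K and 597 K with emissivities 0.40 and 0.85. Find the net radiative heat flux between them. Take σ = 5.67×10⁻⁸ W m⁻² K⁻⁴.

q ≈ 1.03×10^5 W/m²

For two large parallel gray plates, q = σ(T₁⁴ − T₂⁴) / (1/ε₁ + 1/ε₂ − 1).
1/ε₁ + 1/ε₂ − 1 = 1/0.40 + 1/0.85 − 1 = 2.676.
T₁⁴ − T₂⁴ = 4.98×10^12 − 1.27×10^11 = 4.85×10^12 K⁴.
q = 5.67×10⁻⁸ × 4.85×10^12 / 2.676 = 1.03×10^5 W/m².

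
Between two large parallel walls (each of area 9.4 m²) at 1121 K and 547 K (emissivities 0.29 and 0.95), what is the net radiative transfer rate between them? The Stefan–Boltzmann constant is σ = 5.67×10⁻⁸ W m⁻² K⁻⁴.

For two large parallel gray plates, q = σ(T₁⁴ − T₂⁴) / (1/ε₁ + 1/ε₂ − 1).
1/ε₁ + 1/ε₂ − 1 = 1/0.29 + 1/0.95 − 1 = 3.501.
T₁⁴ − T₂⁴ = 1.58×10^12 − 8.95×10^10 = 1.49×10^12 K⁴.
q = 5.67×10⁻⁸ × 1.49×10^12 / 3.501 = 24100 W/m².
Q = q·A = 24100 × 9.4 = 2.27×10^5 W.

Q ≈ 2.27×10^5 W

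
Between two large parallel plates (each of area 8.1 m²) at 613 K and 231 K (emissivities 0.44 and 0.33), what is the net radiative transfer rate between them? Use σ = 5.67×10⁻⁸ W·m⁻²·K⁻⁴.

Q ≈ 14800 W

For two large parallel gray plates, q = σ(T₁⁴ − T₂⁴) / (1/ε₁ + 1/ε₂ − 1).
1/ε₁ + 1/ε₂ − 1 = 1/0.44 + 1/0.33 − 1 = 4.303.
T₁⁴ − T₂⁴ = 1.41×10^11 − 2.85×10^9 = 1.38×10^11 K⁴.
q = 5.67×10⁻⁸ × 1.38×10^11 / 4.303 = 1820 W/m².
Q = q·A = 1820 × 8.1 = 14800 W.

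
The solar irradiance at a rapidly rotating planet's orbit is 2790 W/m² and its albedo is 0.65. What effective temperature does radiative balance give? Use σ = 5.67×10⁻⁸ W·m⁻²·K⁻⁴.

Power absorbed = (1−a)S·πR²; power emitted = 4πR²σT⁴. Equating and cancelling πR²:
T = ((1−a)S / 4σ)^(1/4) = (976 / (4 × 5.67×10⁻⁸))^(1/4) = (4.31×10^9)^(1/4).
T = 256 K.

T ≈ 256 K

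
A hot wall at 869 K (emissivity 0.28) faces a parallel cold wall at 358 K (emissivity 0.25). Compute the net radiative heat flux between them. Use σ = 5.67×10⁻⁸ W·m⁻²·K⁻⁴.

q ≈ 4780 W/m²

For two large parallel gray plates, q = σ(T₁⁴ − T₂⁴) / (1/ε₁ + 1/ε₂ − 1).
1/ε₁ + 1/ε₂ − 1 = 1/0.28 + 1/0.25 − 1 = 6.571.
T₁⁴ − T₂⁴ = 5.70×10^11 − 1.64×10^10 = 5.54×10^11 K⁴.
q = 5.67×10⁻⁸ × 5.54×10^11 / 6.571 = 4780 W/m².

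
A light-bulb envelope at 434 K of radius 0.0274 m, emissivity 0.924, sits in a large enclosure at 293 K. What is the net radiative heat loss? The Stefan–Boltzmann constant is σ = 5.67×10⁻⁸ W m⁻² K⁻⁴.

A = 4πr² = 4π × (0.0274)² = 9.43×10^-3 m².
Q = εσA(T⁴ − T_s⁴). T⁴ − T_s⁴ = (434)⁴ − (293)⁴ = 3.55×10^10 − 7.37×10^9 = 2.81×10^10 K⁴.
Q = 0.924 × 5.67×10⁻⁸ × 9.43×10^-3 × 2.81×10^10 = 13.9 W.

Q ≈ 13.9 W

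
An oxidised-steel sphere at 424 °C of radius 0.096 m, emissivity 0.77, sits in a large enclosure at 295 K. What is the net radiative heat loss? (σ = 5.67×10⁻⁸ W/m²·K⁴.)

Q ≈ 1160 W

A = 4πr² = 4π × (0.096)² = 0.116 m².
Convert: 424 °C = 697 K.
Q = εσA(T⁴ − T_s⁴). T⁴ − T_s⁴ = (697)⁴ − (295)⁴ = 2.36×10^11 − 7.57×10^9 = 2.28×10^11 K⁴.
Q = 0.77 × 5.67×10⁻⁸ × 0.116 × 2.28×10^11 = 1160 W.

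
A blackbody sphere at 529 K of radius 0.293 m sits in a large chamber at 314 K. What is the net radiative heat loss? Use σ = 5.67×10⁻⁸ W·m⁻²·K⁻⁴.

Q ≈ 4200 W

A = 4πr² = 4π × (0.293)² = 1.08 m².
Q = σA(T⁴ − T_s⁴). T⁴ − T_s⁴ = (529)⁴ − (314)⁴ = 7.83×10^10 − 9.72×10^9 = 6.86×10^10 K⁴.
Q = 5.67×10⁻⁸ × 1.08 × 6.86×10^10 = 4200 W.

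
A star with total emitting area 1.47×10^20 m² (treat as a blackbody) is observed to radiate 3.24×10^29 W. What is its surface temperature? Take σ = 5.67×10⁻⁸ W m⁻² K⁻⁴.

From P = σAT⁴, T = (P / σA)^(1/4) = (3.24×10^29 / (5.67×10⁻⁸ × 1.47×10^20))^(1/4).
T = (3.89×10^16)^(1/4) = 14000 K.

T ≈ 14000 K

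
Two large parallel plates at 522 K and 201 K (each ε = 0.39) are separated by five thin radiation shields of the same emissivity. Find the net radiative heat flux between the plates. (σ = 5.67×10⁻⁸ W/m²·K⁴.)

q ≈ 166 W/m²

Each of the 6 gaps contributes resistance (2/ε − 1) = 2/0.39 − 1 = 4.128; total = 24.77.
q = σ(T₁⁴ − T₂⁴) / 24.77 = 5.67×10⁻⁸ × 7.26×10^10 / 24.77 = 166 W/m².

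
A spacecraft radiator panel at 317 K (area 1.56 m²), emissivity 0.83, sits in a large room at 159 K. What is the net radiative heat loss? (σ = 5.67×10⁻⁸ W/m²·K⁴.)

Q ≈ 694 W

Q = εσA(T⁴ − T_s⁴). T⁴ − T_s⁴ = (317)⁴ − (159)⁴ = 1.01×10^10 − 6.39×10^8 = 9.46×10^9 K⁴.
Q = 0.83 × 5.67×10⁻⁸ × 1.56 × 9.46×10^9 = 694 W.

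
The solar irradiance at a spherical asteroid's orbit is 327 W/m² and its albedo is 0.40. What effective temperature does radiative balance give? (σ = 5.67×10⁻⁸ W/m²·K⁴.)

Power absorbed = (1−a)S·πR²; power emitted = 4πR²σT⁴. Equating and cancelling πR²:
T = ((1−a)S / 4σ)^(1/4) = (196 / (4 × 5.67×10⁻⁸))^(1/4) = (8.65×10^8)^(1/4).
T = 171 K.

T ≈ 171 K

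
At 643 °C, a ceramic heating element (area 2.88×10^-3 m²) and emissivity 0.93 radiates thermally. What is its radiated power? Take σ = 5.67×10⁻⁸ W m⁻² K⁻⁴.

P ≈ 107 W

643 °C = 916 K.
Stefan–Boltzmann: P = εσAT⁴ = 0.93 × 5.67×10⁻⁸ × 2.88×10^-3 × (916)⁴ = 0.93 × 5.67×10⁻⁸ × 2.88×10^-3 × 7.04×10^11.
P = 107 W.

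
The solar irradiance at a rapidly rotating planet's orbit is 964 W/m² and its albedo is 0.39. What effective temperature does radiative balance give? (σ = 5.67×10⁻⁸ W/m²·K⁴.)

T ≈ 226 K

Power absorbed = (1−a)S·πR²; power emitted = 4πR²σT⁴. Equating and cancelling πR²:
T = ((1−a)S / 4σ)^(1/4) = (588 / (4 × 5.67×10⁻⁸))^(1/4) = (2.59×10^9)^(1/4).
T = 226 K.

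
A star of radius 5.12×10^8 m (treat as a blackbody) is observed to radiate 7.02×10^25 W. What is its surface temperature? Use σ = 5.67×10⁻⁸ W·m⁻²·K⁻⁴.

A = 4πr² = 4π × (5.12×10^8)² = 3.29×10^18 m².
From P = σAT⁴, T = (P / σA)^(1/4) = (7.02×10^25 / (5.67×10⁻⁸ × 3.29×10^18))^(1/4).
T = (3.76×10^14)^(1/4) = 4400 K.

T ≈ 4400 K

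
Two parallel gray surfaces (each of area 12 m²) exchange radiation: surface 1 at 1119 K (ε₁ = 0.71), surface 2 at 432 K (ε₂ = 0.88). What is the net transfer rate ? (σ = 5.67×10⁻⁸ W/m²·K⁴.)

For two large parallel gray plates, q = σ(T₁⁴ − T₂⁴) / (1/ε₁ + 1/ε₂ − 1).
1/ε₁ + 1/ε₂ − 1 = 1/0.71 + 1/0.88 − 1 = 1.545.
T₁⁴ − T₂⁴ = 1.57×10^12 − 3.48×10^10 = 1.53×10^12 K⁴.
q = 5.67×10⁻⁸ × 1.53×10^12 / 1.545 = 56300 W/m².
Q = q·A = 56300 × 12 = 6.75×10^5 W.

Q ≈ 6.75×10^5 W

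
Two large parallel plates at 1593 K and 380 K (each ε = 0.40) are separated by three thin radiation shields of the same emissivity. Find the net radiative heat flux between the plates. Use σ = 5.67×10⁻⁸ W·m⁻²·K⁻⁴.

Each of the 4 gaps contributes resistance (2/ε − 1) = 2/0.40 − 1 = 4.000; total = 16.00.
q = σ(T₁⁴ − T₂⁴) / 16.00 = 5.67×10⁻⁸ × 6.42×10^12 / 16.00 = 22700 W/m².

q ≈ 22700 W/m²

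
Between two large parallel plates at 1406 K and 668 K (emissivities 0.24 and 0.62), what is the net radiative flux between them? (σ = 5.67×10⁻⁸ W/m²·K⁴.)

For two large parallel gray plates, q = σ(T₁⁴ − T₂⁴) / (1/ε₁ + 1/ε₂ − 1).
1/ε₁ + 1/ε₂ − 1 = 1/0.24 + 1/0.62 − 1 = 4.780.
T₁⁴ − T₂⁴ = 3.91×10^12 − 1.99×10^11 = 3.71×10^12 K⁴.
q = 5.67×10⁻⁸ × 3.71×10^12 / 4.780 = 44000 W/m².

q ≈ 44000 W/m²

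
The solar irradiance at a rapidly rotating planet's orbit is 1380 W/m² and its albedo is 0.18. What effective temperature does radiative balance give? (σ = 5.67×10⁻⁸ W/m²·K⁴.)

Power absorbed = (1−a)S·πR²; power emitted = 4πR²σT⁴. Equating and cancelling πR²:
T = ((1−a)S / 4σ)^(1/4) = (1130 / (4 × 5.67×10⁻⁸))^(1/4) = (4.99×10^9)^(1/4).
T = 266 K.

T ≈ 266 K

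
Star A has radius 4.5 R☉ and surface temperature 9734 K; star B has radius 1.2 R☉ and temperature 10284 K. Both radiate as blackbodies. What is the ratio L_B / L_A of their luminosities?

L_B/L_A ≈ 0.0886

L = 4πR²σT⁴ ∝ R²T⁴, so L_B/L_A = (1.2/4.5)² × (10284/9734)⁴ = 0.0711 × 1.25 = 0.0886.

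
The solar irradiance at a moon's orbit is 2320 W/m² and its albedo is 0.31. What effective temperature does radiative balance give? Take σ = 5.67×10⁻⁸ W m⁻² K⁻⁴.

Power absorbed = (1−a)S·πR²; power emitted = 4πR²σT⁴. Equating and cancelling πR²:
T = ((1−a)S / 4σ)^(1/4) = (1600 / (4 × 5.67×10⁻⁸))^(1/4) = (7.06×10^9)^(1/4).
T = 290 K.

T ≈ 290 K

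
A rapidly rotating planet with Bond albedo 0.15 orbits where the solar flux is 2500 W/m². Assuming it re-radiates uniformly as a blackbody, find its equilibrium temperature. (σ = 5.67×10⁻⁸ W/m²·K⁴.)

Power absorbed = (1−a)S·πR²; power emitted = 4πR²σT⁴. Equating and cancelling πR²:
T = ((1−a)S / 4σ)^(1/4) = (2120 / (4 × 5.67×10⁻⁸))^(1/4) = (9.37×10^9)^(1/4).
T = 311 K.

T ≈ 311 K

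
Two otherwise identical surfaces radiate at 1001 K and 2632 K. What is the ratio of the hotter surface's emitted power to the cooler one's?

P ∝ T⁴, so the ratio is (2632/1001)⁴ = (2.629)⁴ = 47.8.

ratio ≈ 47.8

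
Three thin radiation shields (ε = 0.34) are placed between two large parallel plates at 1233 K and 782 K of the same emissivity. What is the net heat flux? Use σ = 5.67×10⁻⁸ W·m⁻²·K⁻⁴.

q ≈ 5620 W/m²

Each of the 4 gaps contributes resistance (2/ε − 1) = 2/0.34 − 1 = 4.882; total = 19.53.
q = σ(T₁⁴ − T₂⁴) / 19.53 = 5.67×10⁻⁸ × 1.94×10^12 / 19.53 = 5620 W/m².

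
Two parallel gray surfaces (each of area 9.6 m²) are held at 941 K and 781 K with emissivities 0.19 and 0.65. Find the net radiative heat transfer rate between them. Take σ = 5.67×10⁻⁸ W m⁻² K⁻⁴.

Q ≈ 38700 W

For two large parallel gray plates, q = σ(T₁⁴ − T₂⁴) / (1/ε₁ + 1/ε₂ − 1).
1/ε₁ + 1/ε₂ − 1 = 1/0.19 + 1/0.65 − 1 = 5.802.
T₁⁴ − T₂⁴ = 7.84×10^11 − 3.72×10^11 = 4.12×10^11 K⁴.
q = 5.67×10⁻⁸ × 4.12×10^11 / 5.802 = 4030 W/m².
Q = q·A = 4030 × 9.6 = 38700 W.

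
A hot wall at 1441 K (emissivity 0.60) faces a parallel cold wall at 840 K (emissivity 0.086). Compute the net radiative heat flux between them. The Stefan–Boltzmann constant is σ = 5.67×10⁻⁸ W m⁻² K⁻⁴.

For two large parallel gray plates, q = σ(T₁⁴ − T₂⁴) / (1/ε₁ + 1/ε₂ − 1).
1/ε₁ + 1/ε₂ − 1 = 1/0.60 + 1/0.086 − 1 = 12.29.
T₁⁴ − T₂⁴ = 4.31×10^12 − 4.98×10^11 = 3.81×10^12 K⁴.
q = 5.67×10⁻⁸ × 3.81×10^12 / 12.29 = 17600 W/m².

q ≈ 17600 W/m²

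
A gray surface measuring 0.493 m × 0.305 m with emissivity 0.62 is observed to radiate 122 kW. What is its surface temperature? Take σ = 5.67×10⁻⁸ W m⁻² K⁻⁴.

A = 0.493 × 0.305 = 0.150 m².
From P = εσAT⁴, T = (P / εσA)^(1/4) = (1.22×10^5 / (0.62 × 5.67×10⁻⁸ × 0.150))^(1/4).
T = (2.31×10^13)^(1/4) = 2190 K.

T ≈ 2190 K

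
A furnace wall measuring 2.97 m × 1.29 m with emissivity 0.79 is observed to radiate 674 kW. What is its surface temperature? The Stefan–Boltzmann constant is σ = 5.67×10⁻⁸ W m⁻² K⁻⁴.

A = 2.97 × 1.29 = 3.83 m².
From P = εσAT⁴, T = (P / εσA)^(1/4) = (6.74×10^5 / (0.79 × 5.67×10⁻⁸ × 3.83))^(1/4).
T = (3.93×10^12)^(1/4) = 1410 K.

T ≈ 1410 K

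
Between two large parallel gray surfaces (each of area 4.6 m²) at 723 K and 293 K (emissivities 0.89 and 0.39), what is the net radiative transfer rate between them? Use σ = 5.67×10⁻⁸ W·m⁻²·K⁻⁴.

For two large parallel gray plates, q = σ(T₁⁴ − T₂⁴) / (1/ε₁ + 1/ε₂ − 1).
1/ε₁ + 1/ε₂ − 1 = 1/0.89 + 1/0.39 − 1 = 2.688.
T₁⁴ − T₂⁴ = 2.73×10^11 − 7.37×10^9 = 2.66×10^11 K⁴.
q = 5.67×10⁻⁸ × 2.66×10^11 / 2.688 = 5610 W/m².
Q = q·A = 5610 × 4.6 = 25800 W.

Q ≈ 25800 W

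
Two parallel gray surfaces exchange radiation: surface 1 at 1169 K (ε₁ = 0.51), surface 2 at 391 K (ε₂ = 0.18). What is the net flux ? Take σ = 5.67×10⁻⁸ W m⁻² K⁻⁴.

For two large parallel gray plates, q = σ(T₁⁴ − T₂⁴) / (1/ε₁ + 1/ε₂ − 1).
1/ε₁ + 1/ε₂ − 1 = 1/0.51 + 1/0.18 − 1 = 6.516.
T₁⁴ − T₂⁴ = 1.87×10^12 − 2.34×10^10 = 1.84×10^12 K⁴.
q = 5.67×10⁻⁸ × 1.84×10^12 / 6.516 = 16000 W/m².

q ≈ 16000 W/m²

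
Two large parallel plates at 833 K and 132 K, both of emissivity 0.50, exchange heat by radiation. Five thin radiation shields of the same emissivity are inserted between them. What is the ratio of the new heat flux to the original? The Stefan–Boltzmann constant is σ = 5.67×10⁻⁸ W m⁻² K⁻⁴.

ratio ≈ 0.167

With N identical shields there are N+1 = 6 gaps in series, each with the same radiative resistance, so the flux falls to 1/(N+1) of its unshielded value.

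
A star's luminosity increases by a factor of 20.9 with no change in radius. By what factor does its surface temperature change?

P ∝ T⁴ ⇒ T ∝ P^(1/4), so T scales by (20.9)^(1/4) = 2.14.

factor ≈ 2.14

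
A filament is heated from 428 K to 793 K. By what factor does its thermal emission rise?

P ∝ T⁴, so the ratio is (793/428)⁴ = (1.853)⁴ = 11.8.

ratio ≈ 11.8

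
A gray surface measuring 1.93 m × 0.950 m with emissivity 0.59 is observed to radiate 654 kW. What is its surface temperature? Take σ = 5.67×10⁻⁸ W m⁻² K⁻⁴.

A = 1.93 × 0.950 = 1.83 m².
From P = εσAT⁴, T = (P / εσA)^(1/4) = (6.54×10^5 / (0.59 × 5.67×10⁻⁸ × 1.83))^(1/4).
T = (1.07×10^13)^(1/4) = 1810 K.

T ≈ 1810 K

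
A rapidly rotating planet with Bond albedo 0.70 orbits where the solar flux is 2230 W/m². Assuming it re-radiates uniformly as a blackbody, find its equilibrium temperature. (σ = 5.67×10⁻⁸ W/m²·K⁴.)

Power absorbed = (1−a)S·πR²; power emitted = 4πR²σT⁴. Equating and cancelling πR²:
T = ((1−a)S / 4σ)^(1/4) = (669 / (4 × 5.67×10⁻⁸))^(1/4) = (2.95×10^9)^(1/4).
T = 233 K.

T ≈ 233 K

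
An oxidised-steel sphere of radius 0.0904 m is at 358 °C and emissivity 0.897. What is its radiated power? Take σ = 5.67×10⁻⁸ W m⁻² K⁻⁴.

P ≈ 828 W

A = 4πr² = 4π × (0.0904)² = 0.103 m².
358 °C = 631 K.
P = εσAT⁴ = 0.897 × 5.67×10⁻⁸ × 0.103 × (631)⁴ = 0.897 × 5.67×10⁻⁸ × 0.103 × 1.59×10^11.
P = 828 W.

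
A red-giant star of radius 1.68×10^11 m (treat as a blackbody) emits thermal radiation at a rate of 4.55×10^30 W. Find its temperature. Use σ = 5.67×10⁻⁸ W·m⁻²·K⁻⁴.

A = 4πr² = 4π × (1.68×10^11)² = 3.55×10^23 m².
From P = σAT⁴, T = (P / σA)^(1/4) = (4.55×10^30 / (5.67×10⁻⁸ × 3.55×10^23))^(1/4).
T = (2.26×10^14)^(1/4) = 3880 K.

T ≈ 3880 K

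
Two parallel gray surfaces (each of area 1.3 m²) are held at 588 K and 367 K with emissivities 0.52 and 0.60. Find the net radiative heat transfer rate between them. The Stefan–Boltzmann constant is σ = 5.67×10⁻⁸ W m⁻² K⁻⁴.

For two large parallel gray plates, q = σ(T₁⁴ − T₂⁴) / (1/ε₁ + 1/ε₂ − 1).
1/ε₁ + 1/ε₂ − 1 = 1/0.52 + 1/0.60 − 1 = 2.590.
T₁⁴ − T₂⁴ = 1.20×10^11 − 1.81×10^10 = 1.01×10^11 K⁴.
q = 5.67×10⁻⁸ × 1.01×10^11 / 2.590 = 2220 W/m².
Q = q·A = 2220 × 1.3 = 2890 W.

Q ≈ 2890 W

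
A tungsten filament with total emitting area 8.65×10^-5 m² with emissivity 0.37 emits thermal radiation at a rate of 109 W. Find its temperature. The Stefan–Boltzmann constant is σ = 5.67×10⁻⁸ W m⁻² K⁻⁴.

T ≈ 2780 K

From P = εσAT⁴, T = (P / εσA)^(1/4) = (109 / (0.37 × 5.67×10⁻⁸ × 8.65×10^-5))^(1/4).
T = (6.01×10^13)^(1/4) = 2780 K.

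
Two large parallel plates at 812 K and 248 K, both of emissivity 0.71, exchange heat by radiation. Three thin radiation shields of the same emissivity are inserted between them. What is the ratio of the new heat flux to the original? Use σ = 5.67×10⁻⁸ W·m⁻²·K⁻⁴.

ratio ≈ 0.250

With N identical shields there are N+1 = 4 gaps in series, each with the same radiative resistance, so the flux falls to 1/(N+1) of its unshielded value.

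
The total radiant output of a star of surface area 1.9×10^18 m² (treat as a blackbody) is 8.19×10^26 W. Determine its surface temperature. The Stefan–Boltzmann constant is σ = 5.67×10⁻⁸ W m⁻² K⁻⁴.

T ≈ 9340 K

From P = σAT⁴, T = (P / σA)^(1/4) = (8.19×10^26 / (5.67×10⁻⁸ × 1.90×10^18))^(1/4).
T = (7.60×10^15)^(1/4) = 9340 K.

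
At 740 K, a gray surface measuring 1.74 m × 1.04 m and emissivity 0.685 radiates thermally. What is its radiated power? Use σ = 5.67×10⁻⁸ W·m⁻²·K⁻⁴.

A = 1.74 × 1.04 = 1.81 m².
Stefan–Boltzmann: P = εσAT⁴ = 0.685 × 5.67×10⁻⁸ × 1.81 × (740)⁴ = 0.685 × 5.67×10⁻⁸ × 1.81 × 3.00×10^11.
P = 21100 W.

P ≈ 21100 W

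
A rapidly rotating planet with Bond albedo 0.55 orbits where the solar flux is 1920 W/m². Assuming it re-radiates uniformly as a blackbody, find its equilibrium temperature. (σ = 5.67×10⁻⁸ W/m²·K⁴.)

Power absorbed = (1−a)S·πR²; power emitted = 4πR²σT⁴. Equating and cancelling πR²:
T = ((1−a)S / 4σ)^(1/4) = (864 / (4 × 5.67×10⁻⁸))^(1/4) = (3.81×10^9)^(1/4).
T = 248 K.

T ≈ 248 K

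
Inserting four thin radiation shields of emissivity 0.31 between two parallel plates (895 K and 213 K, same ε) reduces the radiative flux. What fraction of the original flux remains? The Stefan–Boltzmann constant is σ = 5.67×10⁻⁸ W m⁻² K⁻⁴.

ratio ≈ 0.200

With N identical shields there are N+1 = 5 gaps in series, each with the same radiative resistance, so the flux falls to 1/(N+1) of its unshielded value.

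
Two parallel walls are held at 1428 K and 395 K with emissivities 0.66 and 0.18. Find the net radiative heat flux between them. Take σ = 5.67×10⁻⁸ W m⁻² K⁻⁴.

For two large parallel gray plates, q = σ(T₁⁴ − T₂⁴) / (1/ε₁ + 1/ε₂ − 1).
1/ε₁ + 1/ε₂ − 1 = 1/0.66 + 1/0.18 − 1 = 6.071.
T₁⁴ − T₂⁴ = 4.16×10^12 − 2.43×10^10 = 4.13×10^12 K⁴.
q = 5.67×10⁻⁸ × 4.13×10^12 / 6.071 = 38600 W/m².

q ≈ 38600 W/m²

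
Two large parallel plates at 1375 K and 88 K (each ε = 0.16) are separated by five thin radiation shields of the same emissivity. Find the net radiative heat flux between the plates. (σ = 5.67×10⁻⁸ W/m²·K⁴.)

q ≈ 2940 W/m²

Each of the 6 gaps contributes resistance (2/ε − 1) = 2/0.16 − 1 = 11.50; total = 69.00.
q = σ(T₁⁴ − T₂⁴) / 69.00 = 5.67×10⁻⁸ × 3.57×10^12 / 69.00 = 2940 W/m².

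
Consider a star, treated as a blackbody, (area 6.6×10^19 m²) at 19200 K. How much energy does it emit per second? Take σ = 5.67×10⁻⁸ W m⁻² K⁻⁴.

P ≈ 5.09×10^29 W

P = σAT⁴ = 5.67×10⁻⁸ × 6.60×10^19 × (19200)⁴ = 5.67×10⁻⁸ × 6.60×10^19 × 1.36×10^17.
P = 5.09×10^29 W.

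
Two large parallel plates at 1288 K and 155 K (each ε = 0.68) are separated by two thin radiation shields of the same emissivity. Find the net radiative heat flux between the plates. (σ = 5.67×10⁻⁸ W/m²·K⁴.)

q ≈ 26800 W/m²

Each of the 3 gaps contributes resistance (2/ε − 1) = 2/0.68 − 1 = 1.941; total = 5.824.
q = σ(T₁⁴ − T₂⁴) / 5.824 = 5.67×10⁻⁸ × 2.75×10^12 / 5.824 = 26800 W/m².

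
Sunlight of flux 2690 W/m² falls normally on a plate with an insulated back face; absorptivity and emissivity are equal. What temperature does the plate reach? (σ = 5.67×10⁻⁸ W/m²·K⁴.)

Absorbed flux αS = emitted flux εσT⁴ (one radiating face); with α = ε, T = (S/σ)^(1/4).
T = (2690 / 5.67×10⁻⁸)^(1/4) = (4.74×10^10)^(1/4).
T = 467 K.

T ≈ 467 K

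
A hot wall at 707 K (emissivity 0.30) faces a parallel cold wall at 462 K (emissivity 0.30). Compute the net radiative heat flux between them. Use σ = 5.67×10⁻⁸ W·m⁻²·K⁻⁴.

q ≈ 2040 W/m²

For two large parallel gray plates, q = σ(T₁⁴ − T₂⁴) / (1/ε₁ + 1/ε₂ − 1).
1/ε₁ + 1/ε₂ − 1 = 1/0.30 + 1/0.30 − 1 = 5.667.
T₁⁴ − T₂⁴ = 2.50×10^11 − 4.56×10^10 = 2.04×10^11 K⁴.
q = 5.67×10⁻⁸ × 2.04×10^11 / 5.667 = 2040 W/m².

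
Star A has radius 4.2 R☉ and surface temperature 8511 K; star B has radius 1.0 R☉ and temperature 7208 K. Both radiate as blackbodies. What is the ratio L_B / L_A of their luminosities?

L_B/L_A ≈ 0.0292

L = 4πR²σT⁴ ∝ R²T⁴, so L_B/L_A = (1.0/4.2)² × (7208/8511)⁴ = 0.0567 × 0.514 = 0.0292.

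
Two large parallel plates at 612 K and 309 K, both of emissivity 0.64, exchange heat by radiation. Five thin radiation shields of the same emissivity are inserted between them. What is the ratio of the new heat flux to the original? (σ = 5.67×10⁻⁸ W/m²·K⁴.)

With N identical shields there are N+1 = 6 gaps in series, each with the same radiative resistance, so the flux falls to 1/(N+1) of its unshielded value.

ratio ≈ 0.167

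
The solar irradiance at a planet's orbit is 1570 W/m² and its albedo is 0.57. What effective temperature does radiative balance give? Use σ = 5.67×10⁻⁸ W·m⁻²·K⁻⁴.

T ≈ 234 K

Power absorbed = (1−a)S·πR²; power emitted = 4πR²σT⁴. Equating and cancelling πR²:
T = ((1−a)S / 4σ)^(1/4) = (675 / (4 × 5.67×10⁻⁸))^(1/4) = (2.98×10^9)^(1/4).
T = 234 K.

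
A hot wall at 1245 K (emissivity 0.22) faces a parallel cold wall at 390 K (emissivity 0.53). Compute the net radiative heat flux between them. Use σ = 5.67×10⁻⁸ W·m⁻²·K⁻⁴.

For two large parallel gray plates, q = σ(T₁⁴ − T₂⁴) / (1/ε₁ + 1/ε₂ − 1).
1/ε₁ + 1/ε₂ − 1 = 1/0.22 + 1/0.53 − 1 = 5.432.
T₁⁴ − T₂⁴ = 2.40×10^12 − 2.31×10^10 = 2.38×10^12 K⁴.
q = 5.67×10⁻⁸ × 2.38×10^12 / 5.432 = 24800 W/m².

q ≈ 24800 W/m²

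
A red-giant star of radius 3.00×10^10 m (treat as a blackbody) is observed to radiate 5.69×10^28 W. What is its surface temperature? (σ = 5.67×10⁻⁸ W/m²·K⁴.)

A = 4πr² = 4π × (3.00×10^10)² = 1.13×10^22 m².
From P = σAT⁴, T = (P / σA)^(1/4) = (5.69×10^28 / (5.67×10⁻⁸ × 1.13×10^22))^(1/4).
T = (8.87×10^13)^(1/4) = 3070 K.

T ≈ 3070 K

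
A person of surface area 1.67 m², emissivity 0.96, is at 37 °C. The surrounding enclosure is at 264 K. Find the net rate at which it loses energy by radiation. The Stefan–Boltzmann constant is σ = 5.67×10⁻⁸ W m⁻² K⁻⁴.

Q ≈ 398 W

Convert: 37 °C = 310 K.
Q = εσA(T⁴ − T_s⁴). T⁴ − T_s⁴ = (310)⁴ − (264)⁴ = 9.24×10^9 − 4.86×10^9 = 4.38×10^9 K⁴.
Q = 0.96 × 5.67×10⁻⁸ × 1.67 × 4.38×10^9 = 398 W.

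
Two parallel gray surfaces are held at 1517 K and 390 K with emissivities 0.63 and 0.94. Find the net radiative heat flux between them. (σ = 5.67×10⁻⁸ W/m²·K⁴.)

For two large parallel gray plates, q = σ(T₁⁴ − T₂⁴) / (1/ε₁ + 1/ε₂ − 1).
1/ε₁ + 1/ε₂ − 1 = 1/0.63 + 1/0.94 − 1 = 1.651.
T₁⁴ − T₂⁴ = 5.30×10^12 − 2.31×10^10 = 5.27×10^12 K⁴.
q = 5.67×10⁻⁸ × 5.27×10^12 / 1.651 = 1.81×10^5 W/m².

q ≈ 1.81×10^5 W/m²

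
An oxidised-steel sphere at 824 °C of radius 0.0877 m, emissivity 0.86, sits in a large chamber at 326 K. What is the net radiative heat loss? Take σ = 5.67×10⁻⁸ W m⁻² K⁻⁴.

Q ≈ 6770 W

A = 4πr² = 4π × (0.0877)² = 0.0967 m².
Convert: 824 °C = 1097 K.
Q = εσA(T⁴ − T_s⁴). T⁴ − T_s⁴ = (1097)⁴ − (326)⁴ = 1.45×10^12 − 1.13×10^10 = 1.44×10^12 K⁴.
Q = 0.86 × 5.67×10⁻⁸ × 0.0967 × 1.44×10^12 = 6770 W.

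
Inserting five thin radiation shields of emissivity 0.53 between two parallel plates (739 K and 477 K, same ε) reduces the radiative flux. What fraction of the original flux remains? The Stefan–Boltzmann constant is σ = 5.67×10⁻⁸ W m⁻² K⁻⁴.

ratio ≈ 0.167

With N identical shields there are N+1 = 6 gaps in series, each with the same radiative resistance, so the flux falls to 1/(N+1) of its unshielded value.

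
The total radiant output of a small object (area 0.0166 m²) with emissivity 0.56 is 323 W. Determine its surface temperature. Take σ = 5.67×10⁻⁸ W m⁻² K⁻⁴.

From P = εσAT⁴, T = (P / εσA)^(1/4) = (323 / (0.56 × 5.67×10⁻⁸ × 0.0166))^(1/4).
T = (6.13×10^11)^(1/4) = 885 K.

T ≈ 885 K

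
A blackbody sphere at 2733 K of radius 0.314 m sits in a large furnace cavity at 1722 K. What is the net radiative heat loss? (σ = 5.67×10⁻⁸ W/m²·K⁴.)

Q ≈ 3.30×10^6 W

A = 4πr² = 4π × (0.314)² = 1.24 m².
Q = σA(T⁴ − T_s⁴). T⁴ − T_s⁴ = (2733)⁴ − (1722)⁴ = 5.58×10^13 − 8.79×10^12 = 4.70×10^13 K⁴.
Q = 5.67×10⁻⁸ × 1.24 × 4.70×10^13 = 3.30×10^6 W.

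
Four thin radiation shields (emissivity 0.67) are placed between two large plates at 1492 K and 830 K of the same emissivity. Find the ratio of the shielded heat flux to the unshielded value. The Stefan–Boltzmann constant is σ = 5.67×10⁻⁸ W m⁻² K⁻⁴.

ratio ≈ 0.200

With N identical shields there are N+1 = 5 gaps in series, each with the same radiative resistance, so the flux falls to 1/(N+1) of its unshielded value.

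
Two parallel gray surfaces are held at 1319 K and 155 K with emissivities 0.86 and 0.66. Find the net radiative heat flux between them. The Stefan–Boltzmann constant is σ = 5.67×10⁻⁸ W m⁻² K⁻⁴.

For two large parallel gray plates, q = σ(T₁⁴ − T₂⁴) / (1/ε₁ + 1/ε₂ − 1).
1/ε₁ + 1/ε₂ − 1 = 1/0.86 + 1/0.66 − 1 = 1.678.
T₁⁴ − T₂⁴ = 3.03×10^12 − 5.77×10^8 = 3.03×10^12 K⁴.
q = 5.67×10⁻⁸ × 3.03×10^12 / 1.678 = 1.02×10^5 W/m².

q ≈ 1.02×10^5 W/m²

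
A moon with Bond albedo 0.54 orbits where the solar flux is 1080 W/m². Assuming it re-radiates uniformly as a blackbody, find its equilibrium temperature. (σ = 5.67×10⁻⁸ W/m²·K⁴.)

T ≈ 216 K

Power absorbed = (1−a)S·πR²; power emitted = 4πR²σT⁴. Equating and cancelling πR²:
T = ((1−a)S / 4σ)^(1/4) = (497 / (4 × 5.67×10⁻⁸))^(1/4) = (2.19×10^9)^(1/4).
T = 216 K.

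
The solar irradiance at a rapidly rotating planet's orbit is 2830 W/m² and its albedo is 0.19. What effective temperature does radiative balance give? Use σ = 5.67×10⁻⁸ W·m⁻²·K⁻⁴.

T ≈ 317 K

Power absorbed = (1−a)S·πR²; power emitted = 4πR²σT⁴. Equating and cancelling πR²:
T = ((1−a)S / 4σ)^(1/4) = (2290 / (4 × 5.67×10⁻⁸))^(1/4) = (1.01×10^10)^(1/4).
T = 317 K.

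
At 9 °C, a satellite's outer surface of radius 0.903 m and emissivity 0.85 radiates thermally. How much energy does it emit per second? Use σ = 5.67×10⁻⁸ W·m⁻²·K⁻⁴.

A = 4πr² = 4π × (0.903)² = 10.2 m².
9 °C = 282 K.
Stefan–Boltzmann: P = εσAT⁴ = 0.85 × 5.67×10⁻⁸ × 10.2 × (282)⁴ = 0.85 × 5.67×10⁻⁸ × 10.2 × 6.32×10^9.
P = 3120 W.

P ≈ 3120 W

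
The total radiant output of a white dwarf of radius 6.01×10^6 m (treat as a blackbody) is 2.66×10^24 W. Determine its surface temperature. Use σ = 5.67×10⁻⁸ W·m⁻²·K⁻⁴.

A = 4πr² = 4π × (6.01×10^6)² = 4.54×10^14 m².
From P = σAT⁴, T = (P / σA)^(1/4) = (2.66×10^24 / (5.67×10⁻⁸ × 4.54×10^14))^(1/4).
T = (1.03×10^17)^(1/4) = 17900 K.

T ≈ 17900 K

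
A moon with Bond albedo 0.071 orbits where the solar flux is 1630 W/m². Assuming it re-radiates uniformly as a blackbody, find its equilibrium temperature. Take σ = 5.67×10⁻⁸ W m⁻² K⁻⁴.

T ≈ 286 K

Power absorbed = (1−a)S·πR²; power emitted = 4πR²σT⁴. Equating and cancelling πR²:
T = ((1−a)S / 4σ)^(1/4) = (1510 / (4 × 5.67×10⁻⁸))^(1/4) = (6.68×10^9)^(1/4).
T = 286 K.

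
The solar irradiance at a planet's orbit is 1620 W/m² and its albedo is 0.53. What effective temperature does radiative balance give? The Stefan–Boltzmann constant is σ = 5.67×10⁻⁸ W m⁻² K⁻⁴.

T ≈ 241 K

Power absorbed = (1−a)S·πR²; power emitted = 4πR²σT⁴. Equating and cancelling πR²:
T = ((1−a)S / 4σ)^(1/4) = (761 / (4 × 5.67×10⁻⁸))^(1/4) = (3.36×10^9)^(1/4).
T = 241 K.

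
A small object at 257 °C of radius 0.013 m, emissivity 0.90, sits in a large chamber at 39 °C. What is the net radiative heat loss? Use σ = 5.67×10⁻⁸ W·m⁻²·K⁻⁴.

A = 4πr² = 4π × (0.013)² = 2.12×10^-3 m².
Convert: 257 °C = 530 K; 39 °C = 312 K.
Q = εσA(T⁴ − T_s⁴). T⁴ − T_s⁴ = (530)⁴ − (312)⁴ = 7.89×10^10 − 9.48×10^9 = 6.94×10^10 K⁴.
Q = 0.90 × 5.67×10⁻⁸ × 2.12×10^-3 × 6.94×10^10 = 7.52 W.

Q ≈ 7.52 W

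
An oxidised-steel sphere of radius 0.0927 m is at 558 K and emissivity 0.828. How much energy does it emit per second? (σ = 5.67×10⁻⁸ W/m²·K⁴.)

P ≈ 491 W

A = 4πr² = 4π × (0.0927)² = 0.108 m².
Stefan–Boltzmann: P = εσAT⁴ = 0.828 × 5.67×10⁻⁸ × 0.108 × (558)⁴ = 0.828 × 5.67×10⁻⁸ × 0.108 × 9.69×10^10.
P = 491 W.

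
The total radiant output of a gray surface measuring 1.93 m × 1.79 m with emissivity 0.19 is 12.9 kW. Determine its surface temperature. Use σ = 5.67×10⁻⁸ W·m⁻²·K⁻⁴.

A = 1.93 × 1.79 = 3.45 m².
From P = εσAT⁴, T = (P / εσA)^(1/4) = (12900 / (0.19 × 5.67×10⁻⁸ × 3.45))^(1/4).
T = (3.47×10^11)^(1/4) = 767 K.

T ≈ 767 K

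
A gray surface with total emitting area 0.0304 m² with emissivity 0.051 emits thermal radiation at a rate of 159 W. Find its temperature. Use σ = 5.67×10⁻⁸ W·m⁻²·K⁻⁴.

T ≈ 1160 K

From P = εσAT⁴, T = (P / εσA)^(1/4) = (159 / (0.051 × 5.67×10⁻⁸ × 0.0304))^(1/4).
T = (1.81×10^12)^(1/4) = 1160 K.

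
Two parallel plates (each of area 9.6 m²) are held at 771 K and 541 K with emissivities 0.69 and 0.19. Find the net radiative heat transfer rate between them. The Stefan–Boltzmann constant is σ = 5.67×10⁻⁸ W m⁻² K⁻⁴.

For two large parallel gray plates, q = σ(T₁⁴ − T₂⁴) / (1/ε₁ + 1/ε₂ − 1).
1/ε₁ + 1/ε₂ − 1 = 1/0.69 + 1/0.19 − 1 = 5.712.
T₁⁴ − T₂⁴ = 3.53×10^11 − 8.57×10^10 = 2.68×10^11 K⁴.
q = 5.67×10⁻⁸ × 2.68×10^11 / 5.712 = 2660 W/m².
Q = q·A = 2660 × 9.6 = 25500 W.

Q ≈ 25500 W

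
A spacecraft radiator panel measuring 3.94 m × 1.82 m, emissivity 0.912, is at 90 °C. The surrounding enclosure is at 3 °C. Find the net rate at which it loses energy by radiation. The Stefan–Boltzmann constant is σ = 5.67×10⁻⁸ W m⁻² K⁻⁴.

Q ≈ 4290 W

A = 3.94 × 1.82 = 7.17 m².
Convert: 90 °C = 363 K; 3 °C = 276 K.
Q = εσA(T⁴ − T_s⁴). T⁴ − T_s⁴ = (363)⁴ − (276)⁴ = 1.74×10^10 − 5.80×10^9 = 1.16×10^10 K⁴.
Q = 0.912 × 5.67×10⁻⁸ × 7.17 × 1.16×10^10 = 4290 W.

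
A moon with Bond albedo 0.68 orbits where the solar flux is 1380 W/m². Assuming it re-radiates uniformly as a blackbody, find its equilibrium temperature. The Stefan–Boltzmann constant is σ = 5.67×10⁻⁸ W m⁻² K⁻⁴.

Power absorbed = (1−a)S·πR²; power emitted = 4πR²σT⁴. Equating and cancelling πR²:
T = ((1−a)S / 4σ)^(1/4) = (442 / (4 × 5.67×10⁻⁸))^(1/4) = (1.95×10^9)^(1/4).
T = 210 K.

T ≈ 210 K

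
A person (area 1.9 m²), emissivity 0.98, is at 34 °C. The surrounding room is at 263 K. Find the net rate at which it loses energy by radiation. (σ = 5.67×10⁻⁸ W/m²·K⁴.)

Convert: 34 °C = 307 K.
Q = εσA(T⁴ − T_s⁴). T⁴ − T_s⁴ = (307)⁴ − (263)⁴ = 8.88×10^9 − 4.78×10^9 = 4.10×10^9 K⁴.
Q = 0.98 × 5.67×10⁻⁸ × 1.90 × 4.10×10^9 = 433 W.

Q ≈ 433 W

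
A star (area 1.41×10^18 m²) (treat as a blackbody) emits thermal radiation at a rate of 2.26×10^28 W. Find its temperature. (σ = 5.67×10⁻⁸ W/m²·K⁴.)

T ≈ 23100 K

From P = σAT⁴, T = (P / σA)^(1/4) = (2.26×10^28 / (5.67×10⁻⁸ × 1.41×10^18))^(1/4).
T = (2.83×10^17)^(1/4) = 23100 K.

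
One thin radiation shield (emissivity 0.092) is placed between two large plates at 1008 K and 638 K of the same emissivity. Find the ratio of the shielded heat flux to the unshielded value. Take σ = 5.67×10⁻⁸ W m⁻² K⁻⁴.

ratio ≈ 0.500

With N identical shields there are N+1 = 2 gaps in series, each with the same radiative resistance, so the flux falls to 1/(N+1) of its unshielded value.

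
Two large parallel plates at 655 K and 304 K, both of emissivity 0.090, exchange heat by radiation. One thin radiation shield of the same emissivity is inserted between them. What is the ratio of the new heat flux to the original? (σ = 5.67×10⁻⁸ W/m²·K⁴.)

With N identical shields there are N+1 = 2 gaps in series, each with the same radiative resistance, so the flux falls to 1/(N+1) of its unshielded value.

ratio ≈ 0.500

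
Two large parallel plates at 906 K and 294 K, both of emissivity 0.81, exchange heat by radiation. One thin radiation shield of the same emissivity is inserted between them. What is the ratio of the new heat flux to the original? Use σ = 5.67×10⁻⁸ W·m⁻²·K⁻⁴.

ratio ≈ 0.500

With N identical shields there are N+1 = 2 gaps in series, each with the same radiative resistance, so the flux falls to 1/(N+1) of its unshielded value.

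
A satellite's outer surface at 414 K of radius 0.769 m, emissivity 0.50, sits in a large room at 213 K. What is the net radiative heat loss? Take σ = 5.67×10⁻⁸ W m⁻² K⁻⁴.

Q ≈ 5760 W

A = 4πr² = 4π × (0.769)² = 7.43 m².
Q = εσA(T⁴ − T_s⁴). T⁴ − T_s⁴ = (414)⁴ − (213)⁴ = 2.94×10^10 − 2.06×10^9 = 2.73×10^10 K⁴.
Q = 0.50 × 5.67×10⁻⁸ × 7.43 × 2.73×10^10 = 5760 W.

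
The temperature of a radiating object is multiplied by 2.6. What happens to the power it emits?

factor ≈ 45.7

P ∝ T⁴, so the power scales as (2.6)⁴ = 45.7.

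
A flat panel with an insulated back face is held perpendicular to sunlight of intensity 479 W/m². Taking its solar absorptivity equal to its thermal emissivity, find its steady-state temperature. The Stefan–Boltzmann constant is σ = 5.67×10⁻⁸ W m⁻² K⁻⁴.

T ≈ 303 K

Absorbed flux αS = emitted flux εσT⁴ (one radiating face); with α = ε, T = (S/σ)^(1/4).
T = (479 / 5.67×10⁻⁸)^(1/4) = (8.45×10^9)^(1/4).
T = 303 K.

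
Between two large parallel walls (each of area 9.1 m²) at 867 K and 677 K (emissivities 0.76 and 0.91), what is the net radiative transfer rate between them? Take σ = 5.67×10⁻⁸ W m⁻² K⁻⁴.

Q ≈ 1.29×10^5 W

For two large parallel gray plates, q = σ(T₁⁴ − T₂⁴) / (1/ε₁ + 1/ε₂ − 1).
1/ε₁ + 1/ε₂ − 1 = 1/0.76 + 1/0.91 − 1 = 1.415.
T₁⁴ − T₂⁴ = 5.65×10^11 − 2.10×10^11 = 3.55×10^11 K⁴.
q = 5.67×10⁻⁸ × 3.55×10^11 / 1.415 = 14200 W/m².
Q = q·A = 14200 × 9.1 = 1.29×10^5 W.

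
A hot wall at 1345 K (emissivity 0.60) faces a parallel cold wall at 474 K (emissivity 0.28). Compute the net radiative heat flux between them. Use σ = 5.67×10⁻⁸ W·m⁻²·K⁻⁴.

q ≈ 43100 W/m²

For two large parallel gray plates, q = σ(T₁⁴ − T₂⁴) / (1/ε₁ + 1/ε₂ − 1).
1/ε₁ + 1/ε₂ − 1 = 1/0.60 + 1/0.28 − 1 = 4.238.
T₁⁴ − T₂⁴ = 3.27×10^12 − 5.05×10^10 = 3.22×10^12 K⁴.
q = 5.67×10⁻⁸ × 3.22×10^12 / 4.238 = 43100 W/m².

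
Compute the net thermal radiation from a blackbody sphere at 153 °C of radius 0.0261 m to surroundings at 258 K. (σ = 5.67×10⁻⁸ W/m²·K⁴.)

Q ≈ 13.8 W

A = 4πr² = 4π × (0.0261)² = 8.56×10^-3 m².
Convert: 153 °C = 426 K.
Q = σA(T⁴ − T_s⁴). T⁴ − T_s⁴ = (426)⁴ − (258)⁴ = 3.29×10^10 − 4.43×10^9 = 2.85×10^10 K⁴.
Q = 5.67×10⁻⁸ × 8.56×10^-3 × 2.85×10^10 = 13.8 W.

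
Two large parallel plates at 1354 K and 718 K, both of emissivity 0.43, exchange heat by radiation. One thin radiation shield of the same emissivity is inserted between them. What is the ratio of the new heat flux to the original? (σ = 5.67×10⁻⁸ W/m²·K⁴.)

ratio ≈ 0.500

With N identical shields there are N+1 = 2 gaps in series, each with the same radiative resistance, so the flux falls to 1/(N+1) of its unshielded value.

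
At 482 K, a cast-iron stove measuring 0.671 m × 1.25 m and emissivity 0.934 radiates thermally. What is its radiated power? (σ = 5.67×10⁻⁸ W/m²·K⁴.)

P ≈ 2400 W

A = 0.671 × 1.25 = 0.839 m².
Stefan–Boltzmann: P = εσAT⁴ = 0.934 × 5.67×10⁻⁸ × 0.839 × (482)⁴ = 0.934 × 5.67×10⁻⁸ × 0.839 × 5.40×10^10.
P = 2400 W.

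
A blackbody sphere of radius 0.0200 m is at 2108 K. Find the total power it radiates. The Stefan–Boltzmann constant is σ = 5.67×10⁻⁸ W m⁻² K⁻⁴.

A = 4πr² = 4π × (0.0200)² = 5.03×10^-3 m².
P = σAT⁴ = 5.67×10⁻⁸ × 5.03×10^-3 × (2108)⁴ = 5.67×10⁻⁸ × 5.03×10^-3 × 1.97×10^13.
P = 5630 W.

P ≈ 5630 W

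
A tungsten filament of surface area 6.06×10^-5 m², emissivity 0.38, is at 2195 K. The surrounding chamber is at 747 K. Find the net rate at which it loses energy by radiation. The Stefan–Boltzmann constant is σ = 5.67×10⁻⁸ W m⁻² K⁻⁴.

Q = εσA(T⁴ − T_s⁴). T⁴ − T_s⁴ = (2195)⁴ − (747)⁴ = 2.32×10^13 − 3.11×10^11 = 2.29×10^13 K⁴.
Q = 0.38 × 5.67×10⁻⁸ × 6.06×10^-5 × 2.29×10^13 = 29.9 W.

Q ≈ 29.9 W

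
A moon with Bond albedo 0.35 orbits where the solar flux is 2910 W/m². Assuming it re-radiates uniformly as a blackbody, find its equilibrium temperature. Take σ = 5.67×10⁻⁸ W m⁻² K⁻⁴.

Power absorbed = (1−a)S·πR²; power emitted = 4πR²σT⁴. Equating and cancelling πR²:
T = ((1−a)S / 4σ)^(1/4) = (1890 / (4 × 5.67×10⁻⁸))^(1/4) = (8.34×10^9)^(1/4).
T = 302 K.

T ≈ 302 K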